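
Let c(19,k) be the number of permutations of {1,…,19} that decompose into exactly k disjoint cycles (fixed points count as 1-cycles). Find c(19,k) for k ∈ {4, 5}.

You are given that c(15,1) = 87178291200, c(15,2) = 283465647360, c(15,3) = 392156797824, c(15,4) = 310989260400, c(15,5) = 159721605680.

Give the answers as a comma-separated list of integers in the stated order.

30321254007719424, 17950712280921504

row 16: T[16][1]=15·87178291200+0=1307674368000  T[16][2]=15·283465647360+87178291200=4339163001600  T[16][3]=15·392156797824+283465647360=6165817614720  T[16][4]=15·310989260400+392156797824=5056995703824  T[16][5]=15·159721605680+310989260400=2706813345600
row 17: T[17][2]=16·4339163001600+1307674368000=70734282393600  T[17][3]=16·6165817614720+4339163001600=102992244837120  T[17][4]=16·5056995703824+6165817614720=87077748875904  T[17][5]=16·2706813345600+5056995703824=48366009233424
row 18: T[18][3]=17·102992244837120+70734282393600=1821602444624640  T[18][4]=17·87077748875904+102992244837120=1583313975727488  T[18][5]=17·48366009233424+87077748875904=909299905844112
row 19: T[19][4]=18·1583313975727488+1821602444624640=30321254007719424  T[19][5]=18·909299905844112+1583313975727488=17950712280921504
Read c(19,4) = 30321254007719424, c(19,5) = 17950712280921504.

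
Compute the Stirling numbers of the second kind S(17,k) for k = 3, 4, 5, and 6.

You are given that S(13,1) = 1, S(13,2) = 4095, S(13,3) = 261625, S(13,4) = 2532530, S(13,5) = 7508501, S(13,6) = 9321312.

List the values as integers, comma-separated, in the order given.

row 14: T[14][1]=1·1+0=1  T[14][2]=2·4095+1=8191  T[14][3]=3·261625+4095=788970  T[14][4]=4·2532530+261625=10391745  T[14][5]=5·7508501+2532530=40075035  T[14][6]=6·9321312+7508501=63436373
row 15: T[15][1]=1·1+0=1  T[15][2]=2·8191+1=16383  T[15][3]=3·788970+8191=2375101  T[15][4]=4·10391745+788970=42355950  T[15][5]=5·40075035+10391745=210766920  T[15][6]=6·63436373+40075035=420693273
row 16: T[16][2]=2·16383+1=32767  T[16][3]=3·2375101+16383=7141686  T[16][4]=4·42355950+2375101=171798901  T[16][5]=5·210766920+42355950=1096190550  T[16][6]=6·420693273+210766920=2734926558
row 17: T[17][3]=3·7141686+32767=21457825  T[17][4]=4·171798901+7141686=694337290  T[17][5]=5·1096190550+171798901=5652751651  T[17][6]=6·2734926558+1096190550=17505749898
Read S(17,3) = 21457825, S(17,4) = 694337290, S(17,5) = 5652751651, S(17,6) = 17505749898.

21457825, 694337290, 5652751651, 17505749898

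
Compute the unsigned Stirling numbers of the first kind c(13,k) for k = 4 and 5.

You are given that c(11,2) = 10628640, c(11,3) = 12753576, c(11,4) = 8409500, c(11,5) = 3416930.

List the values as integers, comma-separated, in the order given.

1414014888, 657206836

row 12: T[12][3]=11·12753576+10628640=150917976  T[12][4]=11·8409500+12753576=105258076  T[12][5]=11·3416930+8409500=45995730
row 13: T[13][4]=12·105258076+150917976=1414014888  T[13][5]=12·45995730+105258076=657206836
Read c(13,4) = 1414014888, c(13,5) = 657206836.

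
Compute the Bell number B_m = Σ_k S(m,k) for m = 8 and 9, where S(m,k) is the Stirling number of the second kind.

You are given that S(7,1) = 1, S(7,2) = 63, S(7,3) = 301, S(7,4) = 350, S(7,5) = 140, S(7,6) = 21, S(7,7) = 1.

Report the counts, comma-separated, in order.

4140, 21147

r8: T_8,1=1×1+0=1; T_8,2=2×63+1=127; T_8,3=3×301+63=966; T_8,4=4×350+301=1701; T_8,5=5×140+350=1050; T_8,6=6×21+140=266; T_8,7=7×1+21=28; T_8,8=8×0+1=1
r9: T_9,1=1×1+0=1; T_9,2=2×127+1=255; T_9,3=3×966+127=3025; T_9,4=4×1701+966=7770; T_9,5=5×1050+1701=6951; T_9,6=6×266+1050=2646; T_9,7=7×28+266=462; T_9,8=8×1+28=36; T_9,9=9×0+1=1
B_8 = ΣS(8,k) = 1+127+966+1701+1050+266+28+1 = 4140
B_9 = ΣS(9,k) = 1+255+3025+7770+6951+2646+462+36+1 = 21147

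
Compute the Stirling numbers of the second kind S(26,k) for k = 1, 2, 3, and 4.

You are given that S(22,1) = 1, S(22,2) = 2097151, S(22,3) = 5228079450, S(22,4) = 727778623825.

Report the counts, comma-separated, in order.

1, 33554431, 423610750290, 187226356946265

i=23: T(23,1)=0+1·1=1 | T(23,2)=1+2·2097151=4194303 | T(23,3)=2097151+3·5228079450=15686335501 | T(23,4)=5228079450+4·727778623825=2916342574750
i=24: T(24,1)=0+1·1=1 | T(24,2)=1+2·4194303=8388607 | T(24,3)=4194303+3·15686335501=47063200806 | T(24,4)=15686335501+4·2916342574750=11681056634501
i=25: T(25,1)=0+1·1=1 | T(25,2)=1+2·8388607=16777215 | T(25,3)=8388607+3·47063200806=141197991025 | T(25,4)=47063200806+4·11681056634501=46771289738810
i=26: T(26,1)=0+1·1=1 | T(26,2)=1+2·16777215=33554431 | T(26,3)=16777215+3·141197991025=423610750290 | T(26,4)=141197991025+4·46771289738810=187226356946265
Read S(26,1) = 1, S(26,2) = 33554431, S(26,3) = 423610750290, S(26,4) = 187226356946265.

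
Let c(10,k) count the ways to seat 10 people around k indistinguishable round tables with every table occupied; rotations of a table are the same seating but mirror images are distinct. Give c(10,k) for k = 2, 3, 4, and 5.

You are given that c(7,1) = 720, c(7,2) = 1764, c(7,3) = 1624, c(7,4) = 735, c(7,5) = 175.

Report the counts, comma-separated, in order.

1026576, 1172700, 723680, 269325

row 8: T[8][1]=7·720+0=5040  T[8][2]=7·1764+720=13068  T[8][3]=7·1624+1764=13132  T[8][4]=7·735+1624=6769  T[8][5]=7·175+735=1960
row 9: T[9][1]=8·5040+0=40320  T[9][2]=8·13068+5040=109584  T[9][3]=8·13132+13068=118124  T[9][4]=8·6769+13132=67284  T[9][5]=8·1960+6769=22449
row 10: T[10][2]=9·109584+40320=1026576  T[10][3]=9·118124+109584=1172700  T[10][4]=9·67284+118124=723680  T[10][5]=9·22449+67284=269325
Read c(10,2) = 1026576, c(10,3) = 1172700, c(10,4) = 723680, c(10,5) = 269325.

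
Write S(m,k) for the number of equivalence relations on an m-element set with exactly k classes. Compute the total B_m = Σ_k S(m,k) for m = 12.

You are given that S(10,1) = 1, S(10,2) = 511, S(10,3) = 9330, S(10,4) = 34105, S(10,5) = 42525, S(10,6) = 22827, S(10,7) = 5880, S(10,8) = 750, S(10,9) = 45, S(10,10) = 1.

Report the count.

4213597

@11  (11,1):1·1+0→1, (11,2):511·2+1→1023, (11,3):9330·3+511→28501, (11,4):34105·4+9330→145750, (11,5):42525·5+34105→246730, (11,6):22827·6+42525→179487, (11,7):5880·7+22827→63987, (11,8):750·8+5880→11880, (11,9):45·9+750→1155, (11,10):1·10+45→55, (11,11):0·11+1→1
@12  (12,1):1·1+0→1, (12,2):1023·2+1→2047, (12,3):28501·3+1023→86526, (12,4):145750·4+28501→611501, (12,5):246730·5+145750→1379400, (12,6):179487·6+246730→1323652, (12,7):63987·7+179487→627396, (12,8):11880·8+63987→159027, (12,9):1155·9+11880→22275, (12,10):55·10+1155→1705, (12,11):1·11+55→66, (12,12):0·12+1→1
B_12 = ΣS(12,k) = 1+2047+86526+611501+1379400+1323652+627396+159027+22275+1705+66+1 = 4213597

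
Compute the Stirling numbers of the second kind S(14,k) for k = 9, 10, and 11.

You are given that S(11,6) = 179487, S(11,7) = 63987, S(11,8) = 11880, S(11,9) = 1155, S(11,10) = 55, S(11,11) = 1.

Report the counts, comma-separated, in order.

i=12: T(12,7)=179487+7·63987=627396 | T(12,8)=63987+8·11880=159027 | T(12,9)=11880+9·1155=22275 | T(12,10)=1155+10·55=1705 | T(12,11)=55+11·1=66
i=13: T(13,8)=627396+8·159027=1899612 | T(13,9)=159027+9·22275=359502 | T(13,10)=22275+10·1705=39325 | T(13,11)=1705+11·66=2431
i=14: T(14,9)=1899612+9·359502=5135130 | T(14,10)=359502+10·39325=752752 | T(14,11)=39325+11·2431=66066
Read S(14,9) = 5135130, S(14,10) = 752752, S(14,11) = 66066.

5135130, 752752, 66066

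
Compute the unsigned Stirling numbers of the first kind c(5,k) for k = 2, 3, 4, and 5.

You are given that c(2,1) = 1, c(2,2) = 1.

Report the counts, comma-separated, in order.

i=3: T(3,1)=0+2·1=2 | T(3,2)=1+2·1=3 | T(3,3)=1+2·0=1
i=4: T(4,1)=0+3·2=6 | T(4,2)=2+3·3=11 | T(4,3)=3+3·1=6 | T(4,4)=1+3·0=1
i=5: T(5,2)=6+4·11=50 | T(5,3)=11+4·6=35 | T(5,4)=6+4·1=10 | T(5,5)=1+4·0=1
Read c(5,2) = 50, c(5,3) = 35, c(5,4) = 10, c(5,5) = 1.

50, 35, 10, 1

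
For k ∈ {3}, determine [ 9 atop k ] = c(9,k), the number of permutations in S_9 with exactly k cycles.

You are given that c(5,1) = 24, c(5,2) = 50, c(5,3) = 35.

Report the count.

118124

[6] T[6,1]:5*24+0=120 · T[6,2]:5*50+24=274 · T[6,3]:5*35+50=225
[7] T[7,1]:6*120+0=720 · T[7,2]:6*274+120=1764 · T[7,3]:6*225+274=1624
[8] T[8,2]:7*1764+720=13068 · T[8,3]:7*1624+1764=13132
[9] T[9,3]:8*13132+13068=118124
Read c(9,3) = 118124.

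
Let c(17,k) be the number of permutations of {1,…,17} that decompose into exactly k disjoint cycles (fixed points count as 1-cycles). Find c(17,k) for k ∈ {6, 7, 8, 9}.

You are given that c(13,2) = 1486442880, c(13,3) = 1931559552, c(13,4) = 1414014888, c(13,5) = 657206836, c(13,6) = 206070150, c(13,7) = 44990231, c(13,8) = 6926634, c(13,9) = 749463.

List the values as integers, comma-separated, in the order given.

r14: T_14,3=13×1931559552+1486442880=26596717056; T_14,4=13×1414014888+1931559552=20313753096; T_14,5=13×657206836+1414014888=9957703756; T_14,6=13×206070150+657206836=3336118786; T_14,7=13×44990231+206070150=790943153; T_14,8=13×6926634+44990231=135036473; T_14,9=13×749463+6926634=16669653
r15: T_15,4=14×20313753096+26596717056=310989260400; T_15,5=14×9957703756+20313753096=159721605680; T_15,6=14×3336118786+9957703756=56663366760; T_15,7=14×790943153+3336118786=14409322928; T_15,8=14×135036473+790943153=2681453775; T_15,9=14×16669653+135036473=368411615
r16: T_16,5=15×159721605680+310989260400=2706813345600; T_16,6=15×56663366760+159721605680=1009672107080; T_16,7=15×14409322928+56663366760=272803210680; T_16,8=15×2681453775+14409322928=54631129553; T_16,9=15×368411615+2681453775=8207628000
r17: T_17,6=16×1009672107080+2706813345600=18861567058880; T_17,7=16×272803210680+1009672107080=5374523477960; T_17,8=16×54631129553+272803210680=1146901283528; T_17,9=16×8207628000+54631129553=185953177553
Read c(17,6) = 18861567058880, c(17,7) = 5374523477960, c(17,8) = 1146901283528, c(17,9) = 185953177553.

18861567058880, 5374523477960, 1146901283528, 185953177553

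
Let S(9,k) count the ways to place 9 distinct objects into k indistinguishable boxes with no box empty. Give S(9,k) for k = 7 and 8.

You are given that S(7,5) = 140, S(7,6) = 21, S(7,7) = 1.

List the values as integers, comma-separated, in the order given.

row 8: T[8][6]=6·21+140=266  T[8][7]=7·1+21=28  T[8][8]=8·0+1=1
row 9: T[9][7]=7·28+266=462  T[9][8]=8·1+28=36
Read S(9,7) = 462, S(9,8) = 36.

462, 36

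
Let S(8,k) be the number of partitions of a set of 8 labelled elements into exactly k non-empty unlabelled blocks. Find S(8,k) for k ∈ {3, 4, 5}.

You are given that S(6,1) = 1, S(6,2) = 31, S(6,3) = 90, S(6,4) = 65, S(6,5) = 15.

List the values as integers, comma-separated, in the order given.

966, 1701, 1050

r7: T_7,2=2×31+1=63; T_7,3=3×90+31=301; T_7,4=4×65+90=350; T_7,5=5×15+65=140
r8: T_8,3=3×301+63=966; T_8,4=4×350+301=1701; T_8,5=5×140+350=1050
Read S(8,3) = 966, S(8,4) = 1701, S(8,5) = 1050.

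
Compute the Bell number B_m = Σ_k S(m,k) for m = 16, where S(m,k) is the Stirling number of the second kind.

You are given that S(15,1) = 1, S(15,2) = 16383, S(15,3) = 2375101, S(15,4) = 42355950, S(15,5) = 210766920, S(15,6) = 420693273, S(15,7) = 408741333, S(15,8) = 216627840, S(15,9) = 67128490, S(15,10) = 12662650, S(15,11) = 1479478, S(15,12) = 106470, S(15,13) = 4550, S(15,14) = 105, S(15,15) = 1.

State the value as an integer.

i=16: T(16,1)=0+1·1=1 | T(16,2)=1+2·16383=32767 | T(16,3)=16383+3·2375101=7141686 | T(16,4)=2375101+4·42355950=171798901 | T(16,5)=42355950+5·210766920=1096190550 | T(16,6)=210766920+6·420693273=2734926558 | T(16,7)=420693273+7·408741333=3281882604 | T(16,8)=408741333+8·216627840=2141764053 | T(16,9)=216627840+9·67128490=820784250 | T(16,10)=67128490+10·12662650=193754990 | T(16,11)=12662650+11·1479478=28936908 | T(16,12)=1479478+12·106470=2757118 | T(16,13)=106470+13·4550=165620 | T(16,14)=4550+14·105=6020 | T(16,15)=105+15·1=120 | T(16,16)=1+16·0=1
B_16 = ΣS(16,k) = 1+32767+7141686+171798901+1096190550+2734926558+3281882604+2141764053+820784250+193754990+28936908+2757118+165620+6020+120+1 = 10480142147

10480142147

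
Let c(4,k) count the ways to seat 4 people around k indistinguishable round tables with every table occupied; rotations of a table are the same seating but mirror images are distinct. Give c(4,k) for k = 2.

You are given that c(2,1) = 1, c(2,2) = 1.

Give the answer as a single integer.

11

[3] T[3,1]:2*1+0=2 · T[3,2]:2*1+1=3
[4] T[4,2]:3*3+2=11
Read c(4,2) = 11.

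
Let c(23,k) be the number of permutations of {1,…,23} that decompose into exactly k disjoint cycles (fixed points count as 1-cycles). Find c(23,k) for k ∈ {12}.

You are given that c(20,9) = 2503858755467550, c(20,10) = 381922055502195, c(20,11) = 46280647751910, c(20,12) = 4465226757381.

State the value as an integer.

129006659818331295

@21  (21,10):381922055502195·20+2503858755467550→10142299865511450, (21,11):46280647751910·20+381922055502195→1307535010540395, (21,12):4465226757381·20+46280647751910→135585182899530
@22  (22,11):1307535010540395·21+10142299865511450→37600535086859745, (22,12):135585182899530·21+1307535010540395→4154823851430525
@23  (23,12):4154823851430525·22+37600535086859745→129006659818331295
Read c(23,12) = 129006659818331295.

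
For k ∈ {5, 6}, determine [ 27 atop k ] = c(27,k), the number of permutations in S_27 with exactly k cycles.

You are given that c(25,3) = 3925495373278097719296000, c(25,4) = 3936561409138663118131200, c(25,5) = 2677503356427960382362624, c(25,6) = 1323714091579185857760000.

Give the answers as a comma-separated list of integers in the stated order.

1945067308917524165279692800, 1000903392113435450162625024

row 26: T[26][4]=25·3936561409138663118131200+3925495373278097719296000=102339530601744675672576000  T[26][5]=25·2677503356427960382362624+3936561409138663118131200=70874145319837672677196800  T[26][6]=25·1323714091579185857760000+2677503356427960382362624=35770355645907606826362624
row 27: T[27][5]=26·70874145319837672677196800+102339530601744675672576000=1945067308917524165279692800  T[27][6]=26·35770355645907606826362624+70874145319837672677196800=1000903392113435450162625024
Read c(27,5) = 1945067308917524165279692800, c(27,6) = 1000903392113435450162625024.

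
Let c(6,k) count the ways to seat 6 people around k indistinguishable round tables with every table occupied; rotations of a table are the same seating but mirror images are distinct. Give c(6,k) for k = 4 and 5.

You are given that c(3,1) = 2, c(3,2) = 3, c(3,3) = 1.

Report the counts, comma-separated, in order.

85, 15

i=4: T(4,2)=2+3·3=11 | T(4,3)=3+3·1=6 | T(4,4)=1+3·0=1
i=5: T(5,3)=11+4·6=35 | T(5,4)=6+4·1=10 | T(5,5)=1+4·0=1
i=6: T(6,4)=35+5·10=85 | T(6,5)=10+5·1=15
Read c(6,4) = 85, c(6,5) = 15.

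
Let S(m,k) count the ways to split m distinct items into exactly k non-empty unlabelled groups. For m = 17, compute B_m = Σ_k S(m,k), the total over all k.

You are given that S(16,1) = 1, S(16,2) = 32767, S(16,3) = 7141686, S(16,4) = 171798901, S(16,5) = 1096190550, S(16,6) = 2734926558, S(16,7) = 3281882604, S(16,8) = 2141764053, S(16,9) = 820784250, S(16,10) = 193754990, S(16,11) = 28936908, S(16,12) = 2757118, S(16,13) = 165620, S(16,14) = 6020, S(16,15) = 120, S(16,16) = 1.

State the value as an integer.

row 17: T[17][1]=1·1+0=1  T[17][2]=2·32767+1=65535  T[17][3]=3·7141686+32767=21457825  T[17][4]=4·171798901+7141686=694337290  T[17][5]=5·1096190550+171798901=5652751651  T[17][6]=6·2734926558+1096190550=17505749898  T[17][7]=7·3281882604+2734926558=25708104786  T[17][8]=8·2141764053+3281882604=20415995028  T[17][9]=9·820784250+2141764053=9528822303  T[17][10]=10·193754990+820784250=2758334150  T[17][11]=11·28936908+193754990=512060978  T[17][12]=12·2757118+28936908=62022324  T[17][13]=13·165620+2757118=4910178  T[17][14]=14·6020+165620=249900  T[17][15]=15·120+6020=7820  T[17][16]=16·1+120=136  T[17][17]=17·0+1=1
B_17 = ΣS(17,k) = 1+65535+21457825+694337290+5652751651+17505749898+25708104786+20415995028+9528822303+2758334150+512060978+62022324+4910178+249900+7820+136+1 = 82864869804

82864869804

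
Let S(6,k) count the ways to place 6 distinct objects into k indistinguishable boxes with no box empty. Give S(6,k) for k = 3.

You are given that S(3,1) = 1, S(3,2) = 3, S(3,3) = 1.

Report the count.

90

@4  (4,1):1·1+0→1, (4,2):3·2+1→7, (4,3):1·3+3→6
@5  (5,2):7·2+1→15, (5,3):6·3+7→25
@6  (6,3):25·3+15→90
Read S(6,3) = 90.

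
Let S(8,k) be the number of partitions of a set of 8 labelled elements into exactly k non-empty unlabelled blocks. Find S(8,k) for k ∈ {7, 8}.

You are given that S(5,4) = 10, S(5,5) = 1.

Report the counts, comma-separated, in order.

r6: T_6,5=5×1+10=15; T_6,6=6×0+1=1
r7: T_7,6=6×1+15=21; T_7,7=7×0+1=1
r8: T_8,7=7×1+21=28; T_8,8=8×0+1=1
Read S(8,7) = 28, S(8,8) = 1.

28, 1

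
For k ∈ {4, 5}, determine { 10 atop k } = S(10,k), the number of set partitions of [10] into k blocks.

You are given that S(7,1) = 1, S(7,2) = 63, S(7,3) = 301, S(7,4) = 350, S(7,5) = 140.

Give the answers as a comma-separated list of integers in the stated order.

r8: T_8,2=2×63+1=127; T_8,3=3×301+63=966; T_8,4=4×350+301=1701; T_8,5=5×140+350=1050
r9: T_9,3=3×966+127=3025; T_9,4=4×1701+966=7770; T_9,5=5×1050+1701=6951
r10: T_10,4=4×7770+3025=34105; T_10,5=5×6951+7770=42525
Read S(10,4) = 34105, S(10,5) = 42525.

34105, 42525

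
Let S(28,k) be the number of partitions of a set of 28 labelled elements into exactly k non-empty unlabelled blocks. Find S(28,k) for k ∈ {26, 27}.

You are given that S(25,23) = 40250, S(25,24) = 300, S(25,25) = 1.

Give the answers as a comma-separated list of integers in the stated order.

row 26: T[26][24]=24·300+40250=47450  T[26][25]=25·1+300=325  T[26][26]=26·0+1=1
row 27: T[27][25]=25·325+47450=55575  T[27][26]=26·1+325=351  T[27][27]=27·0+1=1
row 28: T[28][26]=26·351+55575=64701  T[28][27]=27·1+351=378
Read S(28,26) = 64701, S(28,27) = 378.

64701, 378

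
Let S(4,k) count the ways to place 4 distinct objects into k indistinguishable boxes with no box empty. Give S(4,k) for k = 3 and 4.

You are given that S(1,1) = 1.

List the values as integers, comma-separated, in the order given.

6, 1

[2] T[2,1]:1*1+0=1 · T[2,2]:2*0+1=1
[3] T[3,2]:2*1+1=3 · T[3,3]:3*0+1=1
[4] T[4,3]:3*1+3=6 · T[4,4]:4*0+1=1
Read S(4,3) = 6, S(4,4) = 1.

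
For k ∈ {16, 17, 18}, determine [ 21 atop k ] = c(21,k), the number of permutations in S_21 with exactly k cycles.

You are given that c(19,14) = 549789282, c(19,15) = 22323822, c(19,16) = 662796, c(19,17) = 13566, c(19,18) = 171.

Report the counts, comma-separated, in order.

i=20: T(20,15)=549789282+19·22323822=973941900 | T(20,16)=22323822+19·662796=34916946 | T(20,17)=662796+19·13566=920550 | T(20,18)=13566+19·171=16815
i=21: T(21,16)=973941900+20·34916946=1672280820 | T(21,17)=34916946+20·920550=53327946 | T(21,18)=920550+20·16815=1256850
Read c(21,16) = 1672280820, c(21,17) = 53327946, c(21,18) = 1256850.

1672280820, 53327946, 1256850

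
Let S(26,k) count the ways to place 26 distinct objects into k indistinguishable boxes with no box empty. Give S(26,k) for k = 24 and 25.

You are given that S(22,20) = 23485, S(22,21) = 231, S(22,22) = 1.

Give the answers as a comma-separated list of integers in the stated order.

@23  (23,21):231·21+23485→28336, (23,22):1·22+231→253, (23,23):0·23+1→1
@24  (24,22):253·22+28336→33902, (24,23):1·23+253→276, (24,24):0·24+1→1
@25  (25,23):276·23+33902→40250, (25,24):1·24+276→300, (25,25):0·25+1→1
@26  (26,24):300·24+40250→47450, (26,25):1·25+300→325
Read S(26,24) = 47450, S(26,25) = 325.

47450, 325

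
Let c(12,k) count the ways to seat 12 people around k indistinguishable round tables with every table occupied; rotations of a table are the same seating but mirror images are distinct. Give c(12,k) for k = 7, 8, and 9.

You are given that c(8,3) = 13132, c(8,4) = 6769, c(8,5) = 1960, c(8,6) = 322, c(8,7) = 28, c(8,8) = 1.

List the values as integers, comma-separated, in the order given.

2637558, 357423, 32670

row 9: T[9][4]=8·6769+13132=67284  T[9][5]=8·1960+6769=22449  T[9][6]=8·322+1960=4536  T[9][7]=8·28+322=546  T[9][8]=8·1+28=36  T[9][9]=8·0+1=1
row 10: T[10][5]=9·22449+67284=269325  T[10][6]=9·4536+22449=63273  T[10][7]=9·546+4536=9450  T[10][8]=9·36+546=870  T[10][9]=9·1+36=45
row 11: T[11][6]=10·63273+269325=902055  T[11][7]=10·9450+63273=157773  T[11][8]=10·870+9450=18150  T[11][9]=10·45+870=1320
row 12: T[12][7]=11·157773+902055=2637558  T[12][8]=11·18150+157773=357423  T[12][9]=11·1320+18150=32670
Read c(12,7) = 2637558, c(12,8) = 357423, c(12,9) = 32670.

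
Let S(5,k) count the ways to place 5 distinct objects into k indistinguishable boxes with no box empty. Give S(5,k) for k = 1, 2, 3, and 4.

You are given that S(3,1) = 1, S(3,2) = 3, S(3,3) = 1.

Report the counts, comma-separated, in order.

1, 15, 25, 10

r4: T_4,1=1×1+0=1; T_4,2=2×3+1=7; T_4,3=3×1+3=6; T_4,4=4×0+1=1
r5: T_5,1=1×1+0=1; T_5,2=2×7+1=15; T_5,3=3×6+7=25; T_5,4=4×1+6=10
Read S(5,1) = 1, S(5,2) = 15, S(5,3) = 25, S(5,4) = 10.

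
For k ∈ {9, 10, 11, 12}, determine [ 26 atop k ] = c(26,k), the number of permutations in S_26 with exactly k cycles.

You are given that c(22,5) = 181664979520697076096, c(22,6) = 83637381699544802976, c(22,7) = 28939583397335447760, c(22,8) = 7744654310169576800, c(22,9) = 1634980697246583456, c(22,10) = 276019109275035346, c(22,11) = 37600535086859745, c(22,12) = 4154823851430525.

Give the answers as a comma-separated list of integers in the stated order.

1001369304512841374110000, 196928100451110820242880, 31882014375298512782500, 4284218746244111474800

@23  (23,6):83637381699544802976·22+181664979520697076096→2021687376910682741568, (23,7):28939583397335447760·22+83637381699544802976→720308216440924653696, (23,8):7744654310169576800·22+28939583397335447760→199321978221066137360, (23,9):1634980697246583456·22+7744654310169576800→43714229649594412832, (23,10):276019109275035346·22+1634980697246583456→7707401101297361068, (23,11):37600535086859745·22+276019109275035346→1103230881185949736, (23,12):4154823851430525·22+37600535086859745→129006659818331295
@24  (24,7):720308216440924653696·23+2021687376910682741568→18588776355051949776576, (24,8):199321978221066137360·23+720308216440924653696→5304713715525445812976, (24,9):43714229649594412832·23+199321978221066137360→1204749260161737632496, (24,10):7707401101297361068·23+43714229649594412832→220984454979433717396, (24,11):1103230881185949736·23+7707401101297361068→33081711368574204996, (24,12):129006659818331295·23+1103230881185949736→4070384057007569521
@25  (25,8):5304713715525445812976·24+18588776355051949776576→145901905527662649288000, (25,9):1204749260161737632496·24+5304713715525445812976→34218695959407148992880, (25,10):220984454979433717396·24+1204749260161737632496→6508376179668146850000, (25,11):33081711368574204996·24+220984454979433717396→1014945527825214637300, (25,12):4070384057007569521·24+33081711368574204996→130770928736755873500
@26  (26,9):34218695959407148992880·25+145901905527662649288000→1001369304512841374110000, (26,10):6508376179668146850000·25+34218695959407148992880→196928100451110820242880, (26,11):1014945527825214637300·25+6508376179668146850000→31882014375298512782500, (26,12):130770928736755873500·25+1014945527825214637300→4284218746244111474800
Read c(26,9) = 1001369304512841374110000, c(26,10) = 196928100451110820242880, c(26,11) = 31882014375298512782500, c(26,12) = 4284218746244111474800.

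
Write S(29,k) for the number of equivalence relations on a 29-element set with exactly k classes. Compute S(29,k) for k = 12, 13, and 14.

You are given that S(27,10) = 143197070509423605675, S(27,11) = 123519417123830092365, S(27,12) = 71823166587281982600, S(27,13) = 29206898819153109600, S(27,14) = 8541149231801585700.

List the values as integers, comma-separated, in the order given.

13326679652926121224470, 6855064482242755179765, 2534474684137526739000

[28] T[28,11]:11*123519417123830092365+143197070509423605675=1501910658871554621690 · T[28,12]:12*71823166587281982600+123519417123830092365=985397416171213883565 · T[28,13]:13*29206898819153109600+71823166587281982600=451512851236272407400 · T[28,14]:14*8541149231801585700+29206898819153109600=148782988064375309400
[29] T[29,12]:12*985397416171213883565+1501910658871554621690=13326679652926121224470 · T[29,13]:13*451512851236272407400+985397416171213883565=6855064482242755179765 · T[29,14]:14*148782988064375309400+451512851236272407400=2534474684137526739000
Read S(29,12) = 13326679652926121224470, S(29,13) = 6855064482242755179765, S(29,14) = 2534474684137526739000.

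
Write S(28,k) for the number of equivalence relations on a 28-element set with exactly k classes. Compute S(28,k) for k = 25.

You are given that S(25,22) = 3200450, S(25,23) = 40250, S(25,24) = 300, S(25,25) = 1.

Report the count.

6654375

i=26: T(26,23)=3200450+23·40250=4126200 | T(26,24)=40250+24·300=47450 | T(26,25)=300+25·1=325
i=27: T(27,24)=4126200+24·47450=5265000 | T(27,25)=47450+25·325=55575
i=28: T(28,25)=5265000+25·55575=6654375
Read S(28,25) = 6654375.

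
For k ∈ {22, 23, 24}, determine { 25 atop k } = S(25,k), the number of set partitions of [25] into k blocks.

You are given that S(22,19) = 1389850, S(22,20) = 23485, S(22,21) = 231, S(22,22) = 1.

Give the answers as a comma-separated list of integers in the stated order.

[23] T[23,20]:20*23485+1389850=1859550 · T[23,21]:21*231+23485=28336 · T[23,22]:22*1+231=253 · T[23,23]:23*0+1=1
[24] T[24,21]:21*28336+1859550=2454606 · T[24,22]:22*253+28336=33902 · T[24,23]:23*1+253=276 · T[24,24]:24*0+1=1
[25] T[25,22]:22*33902+2454606=3200450 · T[25,23]:23*276+33902=40250 · T[25,24]:24*1+276=300
Read S(25,22) = 3200450, S(25,23) = 40250, S(25,24) = 300.

3200450, 40250, 300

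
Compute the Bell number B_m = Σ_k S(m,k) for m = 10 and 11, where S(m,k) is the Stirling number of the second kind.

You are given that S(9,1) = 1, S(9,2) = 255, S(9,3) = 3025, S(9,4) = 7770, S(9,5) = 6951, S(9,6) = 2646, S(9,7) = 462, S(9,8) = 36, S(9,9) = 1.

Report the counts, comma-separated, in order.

115975, 678570

@10  (10,1):1·1+0→1, (10,2):255·2+1→511, (10,3):3025·3+255→9330, (10,4):7770·4+3025→34105, (10,5):6951·5+7770→42525, (10,6):2646·6+6951→22827, (10,7):462·7+2646→5880, (10,8):36·8+462→750, (10,9):1·9+36→45, (10,10):0·10+1→1
@11  (11,1):1·1+0→1, (11,2):511·2+1→1023, (11,3):9330·3+511→28501, (11,4):34105·4+9330→145750, (11,5):42525·5+34105→246730, (11,6):22827·6+42525→179487, (11,7):5880·7+22827→63987, (11,8):750·8+5880→11880, (11,9):45·9+750→1155, (11,10):1·10+45→55, (11,11):0·11+1→1
B_10 = ΣS(10,k) = 1+511+9330+34105+42525+22827+5880+750+45+1 = 115975
B_11 = ΣS(11,k) = 1+1023+28501+145750+246730+179487+63987+11880+1155+55+1 = 678570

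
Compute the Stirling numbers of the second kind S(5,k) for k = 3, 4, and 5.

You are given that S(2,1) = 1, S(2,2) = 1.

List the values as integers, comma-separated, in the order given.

25, 10, 1

r3: T_3,1=1×1+0=1; T_3,2=2×1+1=3; T_3,3=3×0+1=1
r4: T_4,2=2×3+1=7; T_4,3=3×1+3=6; T_4,4=4×0+1=1
r5: T_5,3=3×6+7=25; T_5,4=4×1+6=10; T_5,5=5×0+1=1
Read S(5,3) = 25, S(5,4) = 10, S(5,5) = 1.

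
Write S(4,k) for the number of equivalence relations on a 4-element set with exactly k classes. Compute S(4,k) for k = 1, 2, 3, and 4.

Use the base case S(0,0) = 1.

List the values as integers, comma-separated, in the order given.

1, 7, 6, 1

i=1: T(1,1)=1+1·0=1
i=2: T(2,1)=0+1·1=1 | T(2,2)=1+2·0=1
i=3: T(3,1)=0+1·1=1 | T(3,2)=1+2·1=3 | T(3,3)=1+3·0=1
i=4: T(4,1)=0+1·1=1 | T(4,2)=1+2·3=7 | T(4,3)=3+3·1=6 | T(4,4)=1+4·0=1
Read S(4,1) = 1, S(4,2) = 7, S(4,3) = 6, S(4,4) = 1.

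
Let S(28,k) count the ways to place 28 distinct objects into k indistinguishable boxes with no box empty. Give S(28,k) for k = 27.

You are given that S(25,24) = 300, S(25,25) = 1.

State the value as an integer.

378

row 26: T[26][25]=25·1+300=325  T[26][26]=26·0+1=1
row 27: T[27][26]=26·1+325=351  T[27][27]=27·0+1=1
row 28: T[28][27]=27·1+351=378
Read S(28,27) = 378.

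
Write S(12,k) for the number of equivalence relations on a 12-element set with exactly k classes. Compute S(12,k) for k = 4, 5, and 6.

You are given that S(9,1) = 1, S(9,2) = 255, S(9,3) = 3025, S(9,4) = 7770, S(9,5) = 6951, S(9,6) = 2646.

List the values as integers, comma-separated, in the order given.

i=10: T(10,2)=1+2·255=511 | T(10,3)=255+3·3025=9330 | T(10,4)=3025+4·7770=34105 | T(10,5)=7770+5·6951=42525 | T(10,6)=6951+6·2646=22827
i=11: T(11,3)=511+3·9330=28501 | T(11,4)=9330+4·34105=145750 | T(11,5)=34105+5·42525=246730 | T(11,6)=42525+6·22827=179487
i=12: T(12,4)=28501+4·145750=611501 | T(12,5)=145750+5·246730=1379400 | T(12,6)=246730+6·179487=1323652
Read S(12,4) = 611501, S(12,5) = 1379400, S(12,6) = 1323652.

611501, 1379400, 1323652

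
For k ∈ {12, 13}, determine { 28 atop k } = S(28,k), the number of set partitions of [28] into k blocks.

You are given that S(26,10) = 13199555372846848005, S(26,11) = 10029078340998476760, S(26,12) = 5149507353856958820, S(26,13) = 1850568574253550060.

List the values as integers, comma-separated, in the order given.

[27] T[27,11]:11*10029078340998476760+13199555372846848005=123519417123830092365 · T[27,12]:12*5149507353856958820+10029078340998476760=71823166587281982600 · T[27,13]:13*1850568574253550060+5149507353856958820=29206898819153109600
[28] T[28,12]:12*71823166587281982600+123519417123830092365=985397416171213883565 · T[28,13]:13*29206898819153109600+71823166587281982600=451512851236272407400
Read S(28,12) = 985397416171213883565, S(28,13) = 451512851236272407400.

985397416171213883565, 451512851236272407400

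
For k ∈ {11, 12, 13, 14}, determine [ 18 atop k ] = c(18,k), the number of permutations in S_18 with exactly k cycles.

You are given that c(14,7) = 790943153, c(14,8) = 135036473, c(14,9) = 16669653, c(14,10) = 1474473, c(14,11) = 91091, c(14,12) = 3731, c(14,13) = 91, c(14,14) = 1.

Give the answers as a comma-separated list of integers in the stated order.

60202693980, 4853222764, 299650806, 13896582

[15] T[15,8]:14*135036473+790943153=2681453775 · T[15,9]:14*16669653+135036473=368411615 · T[15,10]:14*1474473+16669653=37312275 · T[15,11]:14*91091+1474473=2749747 · T[15,12]:14*3731+91091=143325 · T[15,13]:14*91+3731=5005 · T[15,14]:14*1+91=105
[16] T[16,9]:15*368411615+2681453775=8207628000 · T[16,10]:15*37312275+368411615=928095740 · T[16,11]:15*2749747+37312275=78558480 · T[16,12]:15*143325+2749747=4899622 · T[16,13]:15*5005+143325=218400 · T[16,14]:15*105+5005=6580
[17] T[17,10]:16*928095740+8207628000=23057159840 · T[17,11]:16*78558480+928095740=2185031420 · T[17,12]:16*4899622+78558480=156952432 · T[17,13]:16*218400+4899622=8394022 · T[17,14]:16*6580+218400=323680
[18] T[18,11]:17*2185031420+23057159840=60202693980 · T[18,12]:17*156952432+2185031420=4853222764 · T[18,13]:17*8394022+156952432=299650806 · T[18,14]:17*323680+8394022=13896582
Read c(18,11) = 60202693980, c(18,12) = 4853222764, c(18,13) = 299650806, c(18,14) = 13896582.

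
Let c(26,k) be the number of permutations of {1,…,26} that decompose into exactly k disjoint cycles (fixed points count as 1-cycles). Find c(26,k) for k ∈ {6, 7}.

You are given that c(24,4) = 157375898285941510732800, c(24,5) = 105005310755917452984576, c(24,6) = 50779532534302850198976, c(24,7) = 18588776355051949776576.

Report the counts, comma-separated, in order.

r25: T_25,5=24×105005310755917452984576+157375898285941510732800=2677503356427960382362624; T_25,6=24×50779532534302850198976+105005310755917452984576=1323714091579185857760000; T_25,7=24×18588776355051949776576+50779532534302850198976=496910165055549644836800
r26: T_26,6=25×1323714091579185857760000+2677503356427960382362624=35770355645907606826362624; T_26,7=25×496910165055549644836800+1323714091579185857760000=13746468217967926978680000
Read c(26,6) = 35770355645907606826362624, c(26,7) = 13746468217967926978680000.

35770355645907606826362624, 13746468217967926978680000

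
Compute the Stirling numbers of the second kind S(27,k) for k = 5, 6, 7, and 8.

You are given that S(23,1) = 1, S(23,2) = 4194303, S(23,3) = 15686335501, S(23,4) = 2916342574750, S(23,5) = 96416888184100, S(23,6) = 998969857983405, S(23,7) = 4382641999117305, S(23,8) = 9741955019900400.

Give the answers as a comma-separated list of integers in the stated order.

61338207158409090, 1359801318005044551, 11647571772911241531, 47628831813556336200

i=24: T(24,2)=1+2·4194303=8388607 | T(24,3)=4194303+3·15686335501=47063200806 | T(24,4)=15686335501+4·2916342574750=11681056634501 | T(24,5)=2916342574750+5·96416888184100=485000783495250 | T(24,6)=96416888184100+6·998969857983405=6090236036084530 | T(24,7)=998969857983405+7·4382641999117305=31677463851804540 | T(24,8)=4382641999117305+8·9741955019900400=82318282158320505
i=25: T(25,3)=8388607+3·47063200806=141197991025 | T(25,4)=47063200806+4·11681056634501=46771289738810 | T(25,5)=11681056634501+5·485000783495250=2436684974110751 | T(25,6)=485000783495250+6·6090236036084530=37026417000002430 | T(25,7)=6090236036084530+7·31677463851804540=227832482998716310 | T(25,8)=31677463851804540+8·82318282158320505=690223721118368580
i=26: T(26,4)=141197991025+4·46771289738810=187226356946265 | T(26,5)=46771289738810+5·2436684974110751=12230196160292565 | T(26,6)=2436684974110751+6·37026417000002430=224595186974125331 | T(26,7)=37026417000002430+7·227832482998716310=1631853797991016600 | T(26,8)=227832482998716310+8·690223721118368580=5749622251945664950
i=27: T(27,5)=187226356946265+5·12230196160292565=61338207158409090 | T(27,6)=12230196160292565+6·224595186974125331=1359801318005044551 | T(27,7)=224595186974125331+7·1631853797991016600=11647571772911241531 | T(27,8)=1631853797991016600+8·5749622251945664950=47628831813556336200
Read S(27,5) = 61338207158409090, S(27,6) = 1359801318005044551, S(27,7) = 11647571772911241531, S(27,8) = 47628831813556336200.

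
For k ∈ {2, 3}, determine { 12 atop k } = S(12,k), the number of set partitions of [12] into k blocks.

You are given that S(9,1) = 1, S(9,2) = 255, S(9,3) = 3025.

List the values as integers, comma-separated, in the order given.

2047, 86526

row 10: T[10][1]=1·1+0=1  T[10][2]=2·255+1=511  T[10][3]=3·3025+255=9330
row 11: T[11][1]=1·1+0=1  T[11][2]=2·511+1=1023  T[11][3]=3·9330+511=28501
row 12: T[12][2]=2·1023+1=2047  T[12][3]=3·28501+1023=86526
Read S(12,2) = 2047, S(12,3) = 86526.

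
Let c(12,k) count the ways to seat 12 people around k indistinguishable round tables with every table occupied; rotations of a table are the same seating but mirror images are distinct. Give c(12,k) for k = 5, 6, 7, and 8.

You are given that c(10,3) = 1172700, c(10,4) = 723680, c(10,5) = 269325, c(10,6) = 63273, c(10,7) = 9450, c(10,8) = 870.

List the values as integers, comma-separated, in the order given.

i=11: T(11,4)=1172700+10·723680=8409500 | T(11,5)=723680+10·269325=3416930 | T(11,6)=269325+10·63273=902055 | T(11,7)=63273+10·9450=157773 | T(11,8)=9450+10·870=18150
i=12: T(12,5)=8409500+11·3416930=45995730 | T(12,6)=3416930+11·902055=13339535 | T(12,7)=902055+11·157773=2637558 | T(12,8)=157773+11·18150=357423
Read c(12,5) = 45995730, c(12,6) = 13339535, c(12,7) = 2637558, c(12,8) = 357423.

45995730, 13339535, 2637558, 357423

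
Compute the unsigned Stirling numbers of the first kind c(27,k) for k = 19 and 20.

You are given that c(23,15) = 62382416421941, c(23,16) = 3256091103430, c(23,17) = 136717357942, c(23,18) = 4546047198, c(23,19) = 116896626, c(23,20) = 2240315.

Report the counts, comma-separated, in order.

r24: T_24,16=23×3256091103430+62382416421941=137272511800831; T_24,17=23×136717357942+3256091103430=6400590336096; T_24,18=23×4546047198+136717357942=241276443496; T_24,19=23×116896626+4546047198=7234669596; T_24,20=23×2240315+116896626=168423871
r25: T_25,17=24×6400590336096+137272511800831=290886679867135; T_25,18=24×241276443496+6400590336096=12191224980000; T_25,19=24×7234669596+241276443496=414908513800; T_25,20=24×168423871+7234669596=11276842500
r26: T_26,18=25×12191224980000+290886679867135=595667304367135; T_26,19=25×414908513800+12191224980000=22563937825000; T_26,20=25×11276842500+414908513800=696829576300
r27: T_27,19=26×22563937825000+595667304367135=1182329687817135; T_27,20=26×696829576300+22563937825000=40681506808800
Read c(27,19) = 1182329687817135, c(27,20) = 40681506808800.

1182329687817135, 40681506808800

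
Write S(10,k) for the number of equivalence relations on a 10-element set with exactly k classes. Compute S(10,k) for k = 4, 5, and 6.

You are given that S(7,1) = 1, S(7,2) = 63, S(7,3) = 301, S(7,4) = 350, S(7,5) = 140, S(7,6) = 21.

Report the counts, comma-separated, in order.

34105, 42525, 22827

[8] T[8,2]:2*63+1=127 · T[8,3]:3*301+63=966 · T[8,4]:4*350+301=1701 · T[8,5]:5*140+350=1050 · T[8,6]:6*21+140=266
[9] T[9,3]:3*966+127=3025 · T[9,4]:4*1701+966=7770 · T[9,5]:5*1050+1701=6951 · T[9,6]:6*266+1050=2646
[10] T[10,4]:4*7770+3025=34105 · T[10,5]:5*6951+7770=42525 · T[10,6]:6*2646+6951=22827
Read S(10,4) = 34105, S(10,5) = 42525, S(10,6) = 22827.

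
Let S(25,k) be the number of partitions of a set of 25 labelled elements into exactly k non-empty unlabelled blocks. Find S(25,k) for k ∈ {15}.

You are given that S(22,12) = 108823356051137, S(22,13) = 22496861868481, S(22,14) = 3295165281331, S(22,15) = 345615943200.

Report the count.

r23: T_23,13=13×22496861868481+108823356051137=401282560341390; T_23,14=14×3295165281331+22496861868481=68629175807115; T_23,15=15×345615943200+3295165281331=8479404429331
r24: T_24,14=14×68629175807115+401282560341390=1362091021641000; T_24,15=15×8479404429331+68629175807115=195820242247080
r25: T_25,15=15×195820242247080+1362091021641000=4299394655347200
Read S(25,15) = 4299394655347200.

4299394655347200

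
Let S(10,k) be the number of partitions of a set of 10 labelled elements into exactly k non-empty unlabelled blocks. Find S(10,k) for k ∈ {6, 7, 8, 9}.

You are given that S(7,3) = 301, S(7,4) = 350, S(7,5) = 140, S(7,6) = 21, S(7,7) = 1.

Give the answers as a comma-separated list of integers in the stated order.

22827, 5880, 750, 45

i=8: T(8,4)=301+4·350=1701 | T(8,5)=350+5·140=1050 | T(8,6)=140+6·21=266 | T(8,7)=21+7·1=28 | T(8,8)=1+8·0=1
i=9: T(9,5)=1701+5·1050=6951 | T(9,6)=1050+6·266=2646 | T(9,7)=266+7·28=462 | T(9,8)=28+8·1=36 | T(9,9)=1+9·0=1
i=10: T(10,6)=6951+6·2646=22827 | T(10,7)=2646+7·462=5880 | T(10,8)=462+8·36=750 | T(10,9)=36+9·1=45
Read S(10,6) = 22827, S(10,7) = 5880, S(10,8) = 750, S(10,9) = 45.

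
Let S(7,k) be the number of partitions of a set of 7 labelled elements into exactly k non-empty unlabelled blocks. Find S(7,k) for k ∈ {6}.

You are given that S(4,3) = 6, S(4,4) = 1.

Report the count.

r5: T_5,4=4×1+6=10; T_5,5=5×0+1=1
r6: T_6,5=5×1+10=15; T_6,6=6×0+1=1
r7: T_7,6=6×1+15=21
Read S(7,6) = 21.

21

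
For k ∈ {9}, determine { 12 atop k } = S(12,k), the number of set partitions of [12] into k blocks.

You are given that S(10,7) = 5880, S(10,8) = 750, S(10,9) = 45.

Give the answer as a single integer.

22275

i=11: T(11,8)=5880+8·750=11880 | T(11,9)=750+9·45=1155
i=12: T(12,9)=11880+9·1155=22275
Read S(12,9) = 22275.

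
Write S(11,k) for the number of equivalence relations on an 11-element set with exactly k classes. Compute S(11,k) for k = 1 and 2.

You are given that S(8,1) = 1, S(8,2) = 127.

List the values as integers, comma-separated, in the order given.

1, 1023

[9] T[9,1]:1*1+0=1 · T[9,2]:2*127+1=255
[10] T[10,1]:1*1+0=1 · T[10,2]:2*255+1=511
[11] T[11,1]:1*1+0=1 · T[11,2]:2*511+1=1023
Read S(11,1) = 1, S(11,2) = 1023.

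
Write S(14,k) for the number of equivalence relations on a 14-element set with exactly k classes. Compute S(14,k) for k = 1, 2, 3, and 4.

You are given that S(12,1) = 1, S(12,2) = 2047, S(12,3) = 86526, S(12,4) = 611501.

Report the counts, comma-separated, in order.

1, 8191, 788970, 10391745

i=13: T(13,1)=0+1·1=1 | T(13,2)=1+2·2047=4095 | T(13,3)=2047+3·86526=261625 | T(13,4)=86526+4·611501=2532530
i=14: T(14,1)=0+1·1=1 | T(14,2)=1+2·4095=8191 | T(14,3)=4095+3·261625=788970 | T(14,4)=261625+4·2532530=10391745
Read S(14,1) = 1, S(14,2) = 8191, S(14,3) = 788970, S(14,4) = 10391745.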